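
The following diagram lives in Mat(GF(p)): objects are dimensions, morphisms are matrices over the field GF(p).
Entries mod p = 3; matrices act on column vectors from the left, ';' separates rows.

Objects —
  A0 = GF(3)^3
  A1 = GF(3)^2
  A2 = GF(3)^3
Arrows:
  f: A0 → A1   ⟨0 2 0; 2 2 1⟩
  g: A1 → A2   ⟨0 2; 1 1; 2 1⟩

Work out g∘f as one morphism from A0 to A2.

Answer: ⟨1 1 2; 2 1 1; 2 0 1⟩

Work:
  e0=⟨1,0,0⟩ f→⟨0,2⟩ g→⟨1,2,2⟩
  e1=⟨0,1,0⟩ f→⟨2,2⟩ g→⟨1,1,0⟩
  e2=⟨0,0,1⟩ f→⟨0,1⟩ g→⟨2,1,1⟩
composite: ⟨1 1 2; 2 1 1; 2 0 1⟩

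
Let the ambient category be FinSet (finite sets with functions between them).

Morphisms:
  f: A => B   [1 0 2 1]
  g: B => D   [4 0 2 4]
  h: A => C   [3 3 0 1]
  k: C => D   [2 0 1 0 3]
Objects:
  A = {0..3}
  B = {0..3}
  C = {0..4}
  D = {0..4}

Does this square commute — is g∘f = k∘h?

Along f;g (path 1):
  0 f=>1 g=>0
  1 f=>0 g=>4
  2 f=>2 g=>2
  3 f=>1 g=>0
  ⟦path⟧₁ = [0 4 2 0]
Along h;k (path 2):
  0 h=>3 k=>0
  1 h=>3 k=>0
  2 h=>0 k=>2
  3 h=>1 k=>0
  ⟦path⟧₂ = [0 0 2 0]
Equal? NO — does not commute

Answer: DOES NOT COMMUTE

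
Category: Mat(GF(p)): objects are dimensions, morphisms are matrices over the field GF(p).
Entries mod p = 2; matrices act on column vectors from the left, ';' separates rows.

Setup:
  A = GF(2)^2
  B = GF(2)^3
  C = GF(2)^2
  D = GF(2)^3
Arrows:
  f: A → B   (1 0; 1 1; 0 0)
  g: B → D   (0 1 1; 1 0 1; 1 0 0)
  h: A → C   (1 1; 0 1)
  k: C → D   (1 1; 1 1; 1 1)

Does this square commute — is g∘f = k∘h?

Answer: DOES NOT COMMUTE

Derivation:
Path 1 = f;g:
  e0=(1,0) f→(1,1,0) g→(1,1,1)
  e1=(0,1) f→(0,1,0) g→(1,0,0)
  ⟦path⟧₁ = (1 1; 1 0; 1 0)
Path 2 = h;k:
  e0=(1,0) h→(1,0) k→(1,1,1)
  e1=(0,1) h→(1,1) k→(0,0,0)
  ⟦path⟧₂ = (1 0; 1 0; 1 0)
Equal? differ; not commutative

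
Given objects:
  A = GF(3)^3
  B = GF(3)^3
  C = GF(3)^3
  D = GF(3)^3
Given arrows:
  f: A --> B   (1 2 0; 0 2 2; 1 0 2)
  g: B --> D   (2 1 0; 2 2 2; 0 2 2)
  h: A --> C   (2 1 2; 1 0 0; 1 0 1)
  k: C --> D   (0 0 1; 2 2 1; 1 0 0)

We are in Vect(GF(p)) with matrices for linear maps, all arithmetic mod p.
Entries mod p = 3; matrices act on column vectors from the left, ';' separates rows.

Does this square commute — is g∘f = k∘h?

Along f;g (path 1):
  e0=[1,0,0] f-->[1,0,1] g-->[2,1,2]
  e1=[0,1,0] f-->[2,2,0] g-->[0,2,1]
  e2=[0,0,1] f-->[0,2,2] g-->[2,2,2]
  result₁ = (2 0 2; 1 2 2; 2 1 2)
Along h;k (path 2):
  e0=[1,0,0] h-->[2,1,1] k-->[1,1,2]
  e1=[0,1,0] h-->[1,0,0] k-->[0,2,1]
  e2=[0,0,1] h-->[2,0,1] k-->[1,2,2]
  result₂ = (1 0 1; 1 2 2; 2 1 2)
Equal? distinct morphisms ✗

Answer: DOES NOT COMMUTE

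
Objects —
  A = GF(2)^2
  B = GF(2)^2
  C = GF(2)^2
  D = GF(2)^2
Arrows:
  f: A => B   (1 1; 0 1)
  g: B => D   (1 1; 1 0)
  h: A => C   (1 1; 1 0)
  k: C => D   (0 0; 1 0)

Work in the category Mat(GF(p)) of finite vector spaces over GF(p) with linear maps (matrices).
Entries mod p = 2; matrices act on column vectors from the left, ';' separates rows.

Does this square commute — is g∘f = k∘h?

Answer: DOES NOT COMMUTE

Trace:
Path 1 = f;g:
  e0=⟨1,0⟩ f=>⟨1,0⟩ g=>⟨1,1⟩
  e1=⟨0,1⟩ f=>⟨1,1⟩ g=>⟨0,1⟩
  ⟦path⟧₁ = (1 0; 1 1)
Path 2 = h;k:
  e0=⟨1,0⟩ h=>⟨1,1⟩ k=>⟨0,1⟩
  e1=⟨0,1⟩ h=>⟨1,0⟩ k=>⟨0,1⟩
  ⟦path⟧₂ = (0 0; 1 1)
Equal? NO — does not commute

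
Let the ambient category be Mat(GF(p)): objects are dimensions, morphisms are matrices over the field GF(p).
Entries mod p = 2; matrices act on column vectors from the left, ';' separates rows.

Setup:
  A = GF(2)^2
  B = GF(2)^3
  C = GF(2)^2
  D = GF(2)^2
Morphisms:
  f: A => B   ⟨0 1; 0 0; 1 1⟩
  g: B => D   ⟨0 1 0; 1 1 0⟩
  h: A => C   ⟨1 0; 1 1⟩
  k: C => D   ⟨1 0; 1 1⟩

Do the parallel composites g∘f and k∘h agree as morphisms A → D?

Along f;g (path 1):
  e0=⟨1,0⟩ f=>⟨0,0,1⟩ g=>⟨0,0⟩
  e1=⟨0,1⟩ f=>⟨1,0,1⟩ g=>⟨0,1⟩
  result₁ = ⟨0 0; 0 1⟩
Along h;k (path 2):
  e0=⟨1,0⟩ h=>⟨1,1⟩ k=>⟨1,0⟩
  e1=⟨0,1⟩ h=>⟨0,1⟩ k=>⟨0,1⟩
  result₂ = ⟨1 0; 0 1⟩
Equal? differ; not commutative

Answer: DOES NOT COMMUTE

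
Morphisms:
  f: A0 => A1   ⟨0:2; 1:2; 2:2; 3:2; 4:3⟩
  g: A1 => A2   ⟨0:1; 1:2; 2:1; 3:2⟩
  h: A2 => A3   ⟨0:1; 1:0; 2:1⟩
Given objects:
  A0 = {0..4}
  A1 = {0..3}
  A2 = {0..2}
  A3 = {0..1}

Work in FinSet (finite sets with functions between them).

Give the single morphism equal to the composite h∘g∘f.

Answer: ⟨0:0; 1:0; 2:0; 3:0; 4:1⟩

Trace:
  0 f=>2 g=>1 h=>0
  1 f=>2 g=>1 h=>0
  2 f=>2 g=>1 h=>0
  3 f=>2 g=>1 h=>0
  4 f=>3 g=>2 h=>1
composite: ⟨0:0; 1:0; 2:0; 3:0; 4:1⟩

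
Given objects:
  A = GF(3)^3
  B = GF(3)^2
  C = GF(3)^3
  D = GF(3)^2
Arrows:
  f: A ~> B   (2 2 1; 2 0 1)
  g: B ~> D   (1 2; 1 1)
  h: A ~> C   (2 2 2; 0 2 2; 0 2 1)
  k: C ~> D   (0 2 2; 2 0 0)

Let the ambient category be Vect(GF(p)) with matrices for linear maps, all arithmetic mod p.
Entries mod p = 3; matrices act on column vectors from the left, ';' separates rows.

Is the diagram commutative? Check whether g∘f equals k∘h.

1) trace f;g:
  e0=⟨1,0,0⟩ f~>⟨2,2⟩ g~>⟨0,1⟩
  e1=⟨0,1,0⟩ f~>⟨2,0⟩ g~>⟨2,2⟩
  e2=⟨0,0,1⟩ f~>⟨1,1⟩ g~>⟨0,2⟩
  result₁ = (0 2 0; 1 2 2)
2) trace h;k:
  e0=⟨1,0,0⟩ h~>⟨2,0,0⟩ k~>⟨0,1⟩
  e1=⟨0,1,0⟩ h~>⟨2,2,2⟩ k~>⟨2,1⟩
  e2=⟨0,0,1⟩ h~>⟨2,2,1⟩ k~>⟨0,1⟩
  result₂ = (0 2 0; 1 1 1)
Equal? NO — does not commute

Answer: DOES NOT COMMUTE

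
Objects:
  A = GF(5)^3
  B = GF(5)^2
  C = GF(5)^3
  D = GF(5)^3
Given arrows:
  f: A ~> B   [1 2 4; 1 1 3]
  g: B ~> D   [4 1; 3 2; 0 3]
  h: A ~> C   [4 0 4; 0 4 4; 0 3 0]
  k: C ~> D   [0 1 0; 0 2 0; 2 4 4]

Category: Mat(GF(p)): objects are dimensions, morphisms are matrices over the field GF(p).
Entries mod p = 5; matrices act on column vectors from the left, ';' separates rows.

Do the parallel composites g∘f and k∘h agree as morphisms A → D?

1) trace f;g:
  e0=(1,0,0) f~>(1,1) g~>(0,0,3)
  e1=(0,1,0) f~>(2,1) g~>(4,3,3)
  e2=(0,0,1) f~>(4,3) g~>(4,3,4)
  composite₁ = [0 4 4; 0 3 3; 3 3 4]
2) trace h;k:
  e0=(1,0,0) h~>(4,0,0) k~>(0,0,3)
  e1=(0,1,0) h~>(0,4,3) k~>(4,3,3)
  e2=(0,0,1) h~>(4,4,0) k~>(4,3,4)
  composite₂ = [0 4 4; 0 3 3; 3 3 4]
Equal? equal; square commutes

Answer: COMMUTES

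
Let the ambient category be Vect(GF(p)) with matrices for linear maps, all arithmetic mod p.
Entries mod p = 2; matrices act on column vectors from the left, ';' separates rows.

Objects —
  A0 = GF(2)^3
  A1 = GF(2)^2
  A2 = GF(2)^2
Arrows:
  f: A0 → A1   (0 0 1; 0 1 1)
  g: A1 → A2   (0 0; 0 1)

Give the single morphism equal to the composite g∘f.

  e0=⟨1,0,0⟩ f→⟨0,0⟩ g→⟨0,0⟩
  e1=⟨0,1,0⟩ f→⟨0,1⟩ g→⟨0,1⟩
  e2=⟨0,0,1⟩ f→⟨1,1⟩ g→⟨0,1⟩
composite: (0 0 0; 0 1 1)

Answer: (0 0 0; 0 1 1)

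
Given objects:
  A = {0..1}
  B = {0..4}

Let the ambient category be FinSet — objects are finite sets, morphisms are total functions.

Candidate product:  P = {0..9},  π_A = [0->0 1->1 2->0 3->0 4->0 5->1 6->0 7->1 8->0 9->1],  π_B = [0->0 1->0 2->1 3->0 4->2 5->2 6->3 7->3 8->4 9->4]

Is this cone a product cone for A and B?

Answer: NOT A VALID PRODUCT — duplicate pair at indices 0,3

Derivation:
|A|·|B| = 2·5 = 10;  |P| = 10
Check the pairing map k ↦ (π_A(k), π_B(k)):
  0 -> (0,0)
  1 -> (1,0)
  2 -> (0,1)
  3 -> (0,0)  ✗ repeats pair of k=0
  4 -> (0,2)
  5 -> (1,2)
  6 -> (0,3)
  7 -> (1,3)
  8 -> (0,4)
  9 -> (1,4)
distinct pairs in image: 9 / 10 needed
  → (0,0) hit at k=0 and k=3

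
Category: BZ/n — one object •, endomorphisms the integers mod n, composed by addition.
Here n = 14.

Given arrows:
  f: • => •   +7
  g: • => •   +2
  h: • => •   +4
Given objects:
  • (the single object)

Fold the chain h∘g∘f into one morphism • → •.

  0 +7≡7 +2≡9 +4≡13  (mod 14)
⟦path⟧: +13

Answer: +13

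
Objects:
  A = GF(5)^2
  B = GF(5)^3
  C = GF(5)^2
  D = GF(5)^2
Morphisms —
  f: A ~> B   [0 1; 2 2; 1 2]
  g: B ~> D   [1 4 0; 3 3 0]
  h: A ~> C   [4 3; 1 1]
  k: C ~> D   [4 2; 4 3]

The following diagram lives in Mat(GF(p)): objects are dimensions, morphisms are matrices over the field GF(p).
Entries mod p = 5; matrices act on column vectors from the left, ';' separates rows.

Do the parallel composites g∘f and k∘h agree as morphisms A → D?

Answer: DOES NOT COMMUTE

Trace:
Path 1 = f;g:
  e0=⟨1,0⟩ f~>⟨0,2,1⟩ g~>⟨3,1⟩
  e1=⟨0,1⟩ f~>⟨1,2,2⟩ g~>⟨4,4⟩
  ⟦path⟧₁ = [3 4; 1 4]
Path 2 = h;k:
  e0=⟨1,0⟩ h~>⟨4,1⟩ k~>⟨3,4⟩
  e1=⟨0,1⟩ h~>⟨3,1⟩ k~>⟨4,0⟩
  ⟦path⟧₂ = [3 4; 4 0]
Equal? NO — does not commute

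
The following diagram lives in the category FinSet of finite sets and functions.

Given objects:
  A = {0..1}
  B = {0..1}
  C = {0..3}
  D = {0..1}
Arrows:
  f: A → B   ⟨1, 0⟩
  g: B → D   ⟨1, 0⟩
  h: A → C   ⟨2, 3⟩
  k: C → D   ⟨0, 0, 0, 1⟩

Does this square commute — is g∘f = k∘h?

1) trace f;g:
  0 f→1 g→0
  1 f→0 g→1
  composite₁ = ⟨0, 1⟩
2) trace h;k:
  0 h→2 k→0
  1 h→3 k→1
  composite₂ = ⟨0, 1⟩
Equal? same morphism ✓

Answer: COMMUTES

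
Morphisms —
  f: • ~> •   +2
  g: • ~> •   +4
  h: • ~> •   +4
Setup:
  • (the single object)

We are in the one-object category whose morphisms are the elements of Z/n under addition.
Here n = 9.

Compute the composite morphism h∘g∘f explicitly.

Answer: +1

Work:
  0 +2≡2 +4≡6 +4≡1  (mod 9)
composite: +1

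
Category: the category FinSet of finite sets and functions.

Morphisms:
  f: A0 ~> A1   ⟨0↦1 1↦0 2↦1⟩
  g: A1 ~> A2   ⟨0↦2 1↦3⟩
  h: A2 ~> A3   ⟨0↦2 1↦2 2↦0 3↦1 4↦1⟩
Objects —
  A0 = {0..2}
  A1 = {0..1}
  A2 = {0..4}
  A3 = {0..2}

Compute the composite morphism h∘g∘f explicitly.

Answer: ⟨0↦1 1↦0 2↦1⟩

Derivation:
  0 f~>1 g~>3 h~>1
  1 f~>0 g~>2 h~>0
  2 f~>1 g~>3 h~>1
⟦path⟧: ⟨0↦1 1↦0 2↦1⟩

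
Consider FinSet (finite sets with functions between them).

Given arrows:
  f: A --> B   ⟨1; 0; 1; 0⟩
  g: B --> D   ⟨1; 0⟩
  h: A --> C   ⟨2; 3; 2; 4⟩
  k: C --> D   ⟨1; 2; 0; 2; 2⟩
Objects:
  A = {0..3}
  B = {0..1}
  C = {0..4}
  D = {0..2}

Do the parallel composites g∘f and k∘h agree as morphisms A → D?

Answer: DOES NOT COMMUTE

Trace:
Along f;g (path 1):
  0 f-->1 g-->0
  1 f-->0 g-->1
  2 f-->1 g-->0
  3 f-->0 g-->1
  composite₁ = ⟨0; 1; 0; 1⟩
Along h;k (path 2):
  0 h-->2 k-->0
  1 h-->3 k-->2
  2 h-->2 k-->0
  3 h-->4 k-->2
  composite₂ = ⟨0; 2; 0; 2⟩
Equal? NO — does not commute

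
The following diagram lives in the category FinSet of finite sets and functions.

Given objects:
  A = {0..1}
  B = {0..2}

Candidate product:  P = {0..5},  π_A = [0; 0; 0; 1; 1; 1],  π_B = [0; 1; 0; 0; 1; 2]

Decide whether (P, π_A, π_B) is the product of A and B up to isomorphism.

Answer: NOT A VALID PRODUCT — duplicate pair at indices 0,2

Work:
|A|·|B| = 2·3 = 6;  |P| = 6
Check the pairing map k ↦ (π_A(k), π_B(k)):
  0 : (0,0)
  1 : (0,1)
  2 : (0,0)  ✗ repeats pair of k=0
  3 : (1,0)
  4 : (1,1)
  5 : (1,2)
distinct pairs in image: 5 / 6 needed
  → (0,0) hit at k=0 and k=2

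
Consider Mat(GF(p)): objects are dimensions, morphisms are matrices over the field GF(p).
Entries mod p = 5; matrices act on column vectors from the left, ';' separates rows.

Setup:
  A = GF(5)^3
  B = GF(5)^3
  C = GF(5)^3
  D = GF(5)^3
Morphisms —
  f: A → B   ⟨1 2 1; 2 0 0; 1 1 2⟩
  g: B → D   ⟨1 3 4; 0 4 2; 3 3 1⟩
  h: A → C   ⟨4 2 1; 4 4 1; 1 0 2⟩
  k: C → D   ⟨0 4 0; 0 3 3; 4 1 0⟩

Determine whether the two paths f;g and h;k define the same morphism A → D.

Answer: COMMUTES

Work:
Along f;g (path 1):
  e0=⟨1,0,0⟩ f→⟨1,2,1⟩ g→⟨1,0,0⟩
  e1=⟨0,1,0⟩ f→⟨2,0,1⟩ g→⟨1,2,2⟩
  e2=⟨0,0,1⟩ f→⟨1,0,2⟩ g→⟨4,4,0⟩
  result₁ = ⟨1 1 4; 0 2 4; 0 2 0⟩
Along h;k (path 2):
  e0=⟨1,0,0⟩ h→⟨4,4,1⟩ k→⟨1,0,0⟩
  e1=⟨0,1,0⟩ h→⟨2,4,0⟩ k→⟨1,2,2⟩
  e2=⟨0,0,1⟩ h→⟨1,1,2⟩ k→⟨4,4,0⟩
  result₂ = ⟨1 1 4; 0 2 4; 0 2 0⟩
Equal? same morphism ✓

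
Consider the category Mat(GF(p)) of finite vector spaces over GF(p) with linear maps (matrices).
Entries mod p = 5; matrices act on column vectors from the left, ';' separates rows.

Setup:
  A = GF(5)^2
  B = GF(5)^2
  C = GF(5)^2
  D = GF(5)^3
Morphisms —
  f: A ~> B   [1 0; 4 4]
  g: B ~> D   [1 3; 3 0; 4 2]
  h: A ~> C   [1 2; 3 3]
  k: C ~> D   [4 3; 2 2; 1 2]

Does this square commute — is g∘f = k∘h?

Answer: COMMUTES

Work:
1) trace f;g:
  e0=[1,0] f~>[1,4] g~>[3,3,2]
  e1=[0,1] f~>[0,4] g~>[2,0,3]
  composite₁ = [3 2; 3 0; 2 3]
2) trace h;k:
  e0=[1,0] h~>[1,3] k~>[3,3,2]
  e1=[0,1] h~>[2,3] k~>[2,0,3]
  composite₂ = [3 2; 3 0; 2 3]
Equal? YES — commutes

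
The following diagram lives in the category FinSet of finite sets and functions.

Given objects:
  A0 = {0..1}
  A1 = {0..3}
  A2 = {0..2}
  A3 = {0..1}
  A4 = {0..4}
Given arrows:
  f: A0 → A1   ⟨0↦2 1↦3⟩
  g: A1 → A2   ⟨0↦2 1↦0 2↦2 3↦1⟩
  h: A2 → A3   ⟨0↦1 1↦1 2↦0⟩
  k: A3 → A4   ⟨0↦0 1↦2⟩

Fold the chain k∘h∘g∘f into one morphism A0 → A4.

Answer: ⟨0↦0 1↦2⟩

Trace:
  0 f→2 g→2 h→0 k→0
  1 f→3 g→1 h→1 k→2
⟦path⟧: ⟨0↦0 1↦2⟩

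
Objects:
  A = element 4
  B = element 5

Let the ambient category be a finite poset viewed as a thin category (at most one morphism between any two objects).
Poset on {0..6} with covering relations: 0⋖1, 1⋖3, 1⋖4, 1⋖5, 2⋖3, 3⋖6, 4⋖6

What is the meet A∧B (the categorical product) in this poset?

Answer: A∧B = 1

Derivation:
Common predecessors of 4,5: {0,1}
  0 ⊑ 1
  1 ⊑ 1
glb = 1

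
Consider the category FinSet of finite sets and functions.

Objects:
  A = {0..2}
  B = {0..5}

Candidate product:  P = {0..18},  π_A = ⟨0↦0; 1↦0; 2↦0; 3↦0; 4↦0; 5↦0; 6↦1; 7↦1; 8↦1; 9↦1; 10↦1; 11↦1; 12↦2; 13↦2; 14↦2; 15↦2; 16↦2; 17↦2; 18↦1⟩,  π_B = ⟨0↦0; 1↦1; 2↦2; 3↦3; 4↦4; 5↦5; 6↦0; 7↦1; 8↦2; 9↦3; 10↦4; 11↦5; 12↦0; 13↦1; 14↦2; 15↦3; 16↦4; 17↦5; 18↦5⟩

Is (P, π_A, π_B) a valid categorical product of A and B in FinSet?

|A|·|B| = 3·6 = 18;  |P| = 19
  → cardinalities differ; no bijection possible.

Answer: NOT A VALID PRODUCT — |P|=19 ≠ |A|·|B|=18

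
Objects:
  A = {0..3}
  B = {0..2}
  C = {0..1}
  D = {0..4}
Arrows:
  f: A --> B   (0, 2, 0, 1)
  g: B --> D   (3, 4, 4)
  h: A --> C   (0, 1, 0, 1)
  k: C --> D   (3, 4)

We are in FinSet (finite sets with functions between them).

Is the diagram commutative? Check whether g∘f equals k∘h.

Answer: COMMUTES

Derivation:
1) trace f;g:
  0 f-->0 g-->3
  1 f-->2 g-->4
  2 f-->0 g-->3
  3 f-->1 g-->4
  ⟦path⟧₁ = (3, 4, 3, 4)
2) trace h;k:
  0 h-->0 k-->3
  1 h-->1 k-->4
  2 h-->0 k-->3
  3 h-->1 k-->4
  ⟦path⟧₂ = (3, 4, 3, 4)
Equal? equal; square commutes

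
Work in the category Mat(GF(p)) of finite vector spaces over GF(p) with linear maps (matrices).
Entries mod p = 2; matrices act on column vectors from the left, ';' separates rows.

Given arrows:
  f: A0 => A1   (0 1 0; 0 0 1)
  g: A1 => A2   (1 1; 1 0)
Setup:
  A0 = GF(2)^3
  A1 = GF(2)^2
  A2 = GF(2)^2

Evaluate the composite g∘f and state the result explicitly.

Answer: (0 1 1; 0 1 0)

Derivation:
  e0=⟨1,0,0⟩ f=>⟨0,0⟩ g=>⟨0,0⟩
  e1=⟨0,1,0⟩ f=>⟨1,0⟩ g=>⟨1,1⟩
  e2=⟨0,0,1⟩ f=>⟨0,1⟩ g=>⟨1,0⟩
composite: (0 1 1; 0 1 0)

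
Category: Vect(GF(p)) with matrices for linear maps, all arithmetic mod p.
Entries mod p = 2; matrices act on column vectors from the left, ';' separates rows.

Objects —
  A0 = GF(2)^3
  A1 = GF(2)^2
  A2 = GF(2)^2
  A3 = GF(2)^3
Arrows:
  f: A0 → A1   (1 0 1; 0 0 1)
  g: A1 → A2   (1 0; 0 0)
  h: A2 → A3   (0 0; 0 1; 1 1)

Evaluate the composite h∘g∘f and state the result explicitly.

  e0=[1,0,0] f→[1,0] g→[1,0] h→[0,0,1]
  e1=[0,1,0] f→[0,0] g→[0,0] h→[0,0,0]
  e2=[0,0,1] f→[1,1] g→[1,0] h→[0,0,1]
composite: (0 0 0; 0 0 0; 1 0 1)

Answer: (0 0 0; 0 0 0; 1 0 1)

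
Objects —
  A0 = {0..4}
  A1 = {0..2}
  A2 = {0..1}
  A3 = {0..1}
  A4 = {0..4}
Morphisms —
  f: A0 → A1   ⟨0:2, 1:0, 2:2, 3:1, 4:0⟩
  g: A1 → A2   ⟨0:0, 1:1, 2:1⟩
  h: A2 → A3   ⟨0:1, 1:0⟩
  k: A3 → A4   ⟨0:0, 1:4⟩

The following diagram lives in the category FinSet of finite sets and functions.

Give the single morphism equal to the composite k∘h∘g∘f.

Answer: ⟨0:0, 1:4, 2:0, 3:0, 4:4⟩

Trace:
  0 f→2 g→1 h→0 k→0
  1 f→0 g→0 h→1 k→4
  2 f→2 g→1 h→0 k→0
  3 f→1 g→1 h→0 k→0
  4 f→0 g→0 h→1 k→4
result: ⟨0:0, 1:4, 2:0, 3:0, 4:4⟩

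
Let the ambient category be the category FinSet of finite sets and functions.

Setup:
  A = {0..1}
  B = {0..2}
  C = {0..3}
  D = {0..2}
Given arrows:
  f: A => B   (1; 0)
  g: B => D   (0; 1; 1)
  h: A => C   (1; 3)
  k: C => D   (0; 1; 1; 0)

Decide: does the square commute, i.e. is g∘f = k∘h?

Along f;g (path 1):
  0 f=>1 g=>1
  1 f=>0 g=>0
  result₁ = (1; 0)
Along h;k (path 2):
  0 h=>1 k=>1
  1 h=>3 k=>0
  result₂ = (1; 0)
Equal? same morphism ✓

Answer: COMMUTES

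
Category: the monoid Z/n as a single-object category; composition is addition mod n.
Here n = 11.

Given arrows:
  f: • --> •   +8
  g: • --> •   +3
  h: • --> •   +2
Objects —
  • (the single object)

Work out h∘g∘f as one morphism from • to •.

  0 +8≡8 +3≡0 +2≡2  (mod 11)
result: +2

Answer: +2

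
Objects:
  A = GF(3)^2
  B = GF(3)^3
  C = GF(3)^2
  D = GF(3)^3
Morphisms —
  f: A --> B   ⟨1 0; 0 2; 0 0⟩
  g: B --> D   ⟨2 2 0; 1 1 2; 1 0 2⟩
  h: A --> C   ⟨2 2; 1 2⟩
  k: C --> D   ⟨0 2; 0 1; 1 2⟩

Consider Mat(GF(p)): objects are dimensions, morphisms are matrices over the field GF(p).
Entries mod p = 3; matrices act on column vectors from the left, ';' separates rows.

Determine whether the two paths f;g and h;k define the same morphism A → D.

Answer: COMMUTES

Work:
Path 1 = f;g:
  e0=(1,0) f-->(1,0,0) g-->(2,1,1)
  e1=(0,1) f-->(0,2,0) g-->(1,2,0)
  composite₁ = ⟨2 1; 1 2; 1 0⟩
Path 2 = h;k:
  e0=(1,0) h-->(2,1) k-->(2,1,1)
  e1=(0,1) h-->(2,2) k-->(1,2,0)
  composite₂ = ⟨2 1; 1 2; 1 0⟩
Equal? equal; square commutes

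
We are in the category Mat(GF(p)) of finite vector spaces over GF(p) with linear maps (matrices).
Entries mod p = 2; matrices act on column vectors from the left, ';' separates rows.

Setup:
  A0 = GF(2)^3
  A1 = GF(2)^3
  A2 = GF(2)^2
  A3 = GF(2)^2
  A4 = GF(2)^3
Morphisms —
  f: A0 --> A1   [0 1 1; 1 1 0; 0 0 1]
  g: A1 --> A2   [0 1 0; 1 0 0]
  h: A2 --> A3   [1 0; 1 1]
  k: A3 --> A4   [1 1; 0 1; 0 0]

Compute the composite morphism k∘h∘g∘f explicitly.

Answer: [0 1 1; 1 0 1; 0 0 0]

Work:
  e0=(1,0,0) f-->(0,1,0) g-->(1,0) h-->(1,1) k-->(0,1,0)
  e1=(0,1,0) f-->(1,1,0) g-->(1,1) h-->(1,0) k-->(1,0,0)
  e2=(0,0,1) f-->(1,0,1) g-->(0,1) h-->(0,1) k-->(1,1,0)
result: [0 1 1; 1 0 1; 0 0 0]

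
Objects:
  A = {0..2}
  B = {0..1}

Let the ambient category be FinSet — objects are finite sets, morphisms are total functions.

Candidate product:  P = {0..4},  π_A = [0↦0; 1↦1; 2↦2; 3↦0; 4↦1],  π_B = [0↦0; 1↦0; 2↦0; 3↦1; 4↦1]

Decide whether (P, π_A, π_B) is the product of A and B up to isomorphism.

|A|·|B| = 3·2 = 6;  |P| = 5
  → cardinalities differ; no bijection possible.

Answer: NOT A VALID PRODUCT — |P|=5 ≠ |A|·|B|=6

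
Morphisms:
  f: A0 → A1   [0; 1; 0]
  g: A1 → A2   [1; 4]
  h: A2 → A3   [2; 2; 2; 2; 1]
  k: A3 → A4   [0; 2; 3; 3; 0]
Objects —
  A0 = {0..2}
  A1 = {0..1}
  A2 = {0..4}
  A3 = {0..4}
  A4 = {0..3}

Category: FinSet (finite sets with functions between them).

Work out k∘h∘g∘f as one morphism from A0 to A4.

Answer: [3; 2; 3]

Derivation:
  0 f→0 g→1 h→2 k→3
  1 f→1 g→4 h→1 k→2
  2 f→0 g→1 h→2 k→3
result: [3; 2; 3]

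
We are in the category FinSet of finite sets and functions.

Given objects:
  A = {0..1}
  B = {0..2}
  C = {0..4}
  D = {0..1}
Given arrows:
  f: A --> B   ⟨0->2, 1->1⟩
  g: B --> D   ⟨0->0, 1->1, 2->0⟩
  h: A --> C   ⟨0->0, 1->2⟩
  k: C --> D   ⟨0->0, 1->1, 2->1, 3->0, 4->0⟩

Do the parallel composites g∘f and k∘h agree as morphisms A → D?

Answer: COMMUTES

Trace:
Along f;g (path 1):
  0 f-->2 g-->0
  1 f-->1 g-->1
  composite₁ = ⟨0->0, 1->1⟩
Along h;k (path 2):
  0 h-->0 k-->0
  1 h-->2 k-->1
  composite₂ = ⟨0->0, 1->1⟩
Equal? same morphism ✓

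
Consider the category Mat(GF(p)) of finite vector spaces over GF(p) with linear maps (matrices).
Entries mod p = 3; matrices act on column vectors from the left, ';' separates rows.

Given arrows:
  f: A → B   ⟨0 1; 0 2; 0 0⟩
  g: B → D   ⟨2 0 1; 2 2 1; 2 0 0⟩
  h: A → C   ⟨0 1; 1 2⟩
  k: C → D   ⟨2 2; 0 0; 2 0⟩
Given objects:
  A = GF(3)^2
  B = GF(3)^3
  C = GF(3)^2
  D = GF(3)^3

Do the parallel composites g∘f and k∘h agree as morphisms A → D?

Along f;g (path 1):
  e0=(1,0) f→(0,0,0) g→(0,0,0)
  e1=(0,1) f→(1,2,0) g→(2,0,2)
  ⟦path⟧₁ = ⟨0 2; 0 0; 0 2⟩
Along h;k (path 2):
  e0=(1,0) h→(0,1) k→(2,0,0)
  e1=(0,1) h→(1,2) k→(0,0,2)
  ⟦path⟧₂ = ⟨2 0; 0 0; 0 2⟩
Equal? NO — does not commute

Answer: DOES NOT COMMUTE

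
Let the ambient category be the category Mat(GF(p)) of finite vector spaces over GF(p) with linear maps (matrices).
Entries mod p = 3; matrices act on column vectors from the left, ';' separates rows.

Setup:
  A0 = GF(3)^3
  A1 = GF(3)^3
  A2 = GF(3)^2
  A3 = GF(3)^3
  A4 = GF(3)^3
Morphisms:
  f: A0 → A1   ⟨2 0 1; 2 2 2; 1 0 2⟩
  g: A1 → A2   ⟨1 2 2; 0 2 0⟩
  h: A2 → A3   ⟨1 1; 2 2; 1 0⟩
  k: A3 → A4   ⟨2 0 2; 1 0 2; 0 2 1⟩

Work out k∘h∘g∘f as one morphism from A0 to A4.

Answer: ⟨1 0 2; 1 1 1; 2 0 1⟩

Trace:
  e0=[1,0,0] f→[2,2,1] g→[2,1] h→[0,0,2] k→[1,1,2]
  e1=[0,1,0] f→[0,2,0] g→[1,1] h→[2,1,1] k→[0,1,0]
  e2=[0,0,1] f→[1,2,2] g→[0,1] h→[1,2,0] k→[2,1,1]
composite: ⟨1 0 2; 1 1 1; 2 0 1⟩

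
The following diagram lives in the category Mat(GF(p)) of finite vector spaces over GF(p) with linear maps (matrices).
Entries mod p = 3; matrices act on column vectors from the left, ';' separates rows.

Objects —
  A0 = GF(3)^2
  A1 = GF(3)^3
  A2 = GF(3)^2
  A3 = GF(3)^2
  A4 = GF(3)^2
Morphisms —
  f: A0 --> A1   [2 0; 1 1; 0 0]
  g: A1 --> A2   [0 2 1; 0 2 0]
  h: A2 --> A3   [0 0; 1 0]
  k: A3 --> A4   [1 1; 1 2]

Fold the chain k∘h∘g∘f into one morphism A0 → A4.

Answer: [2 2; 1 1]

Derivation:
  e0=(1,0) f-->(2,1,0) g-->(2,2) h-->(0,2) k-->(2,1)
  e1=(0,1) f-->(0,1,0) g-->(2,2) h-->(0,2) k-->(2,1)
composite: [2 2; 1 1]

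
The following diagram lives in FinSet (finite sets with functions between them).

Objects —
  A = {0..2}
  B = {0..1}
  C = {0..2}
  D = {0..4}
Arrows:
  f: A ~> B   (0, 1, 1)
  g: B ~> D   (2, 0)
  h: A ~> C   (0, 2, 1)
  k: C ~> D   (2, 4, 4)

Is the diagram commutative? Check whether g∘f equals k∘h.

Answer: DOES NOT COMMUTE

Trace:
Path 1 = f;g:
  0 f~>0 g~>2
  1 f~>1 g~>0
  2 f~>1 g~>0
  result₁ = (2, 0, 0)
Path 2 = h;k:
  0 h~>0 k~>2
  1 h~>2 k~>4
  2 h~>1 k~>4
  result₂ = (2, 4, 4)
Equal? NO — does not commute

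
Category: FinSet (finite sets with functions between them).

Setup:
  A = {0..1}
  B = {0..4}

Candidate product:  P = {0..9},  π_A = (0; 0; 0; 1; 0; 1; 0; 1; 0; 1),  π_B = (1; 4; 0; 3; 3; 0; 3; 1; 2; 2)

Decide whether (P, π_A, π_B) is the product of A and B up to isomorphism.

|A|·|B| = 2·5 = 10;  |P| = 10
Check the pairing map k ↦ (π_A(k), π_B(k)):
  0 : (0,1)
  1 : (0,4)
  2 : (0,0)
  3 : (1,3)
  4 : (0,3)
  5 : (1,0)
  6 : (0,3)  ✗ repeats pair of k=4
  7 : (1,1)
  8 : (0,2)
  9 : (1,2)
distinct pairs in image: 9 / 10 needed
  → (0,3) hit at k=4 and k=6

Answer: NOT A VALID PRODUCT — duplicate pair at indices 6,4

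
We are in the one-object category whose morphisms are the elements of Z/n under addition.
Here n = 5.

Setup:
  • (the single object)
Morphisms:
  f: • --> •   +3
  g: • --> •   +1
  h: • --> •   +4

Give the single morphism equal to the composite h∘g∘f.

Answer: +3

Derivation:
  0 +3≡3 +1≡4 +4≡3  (mod 5)
composite: +3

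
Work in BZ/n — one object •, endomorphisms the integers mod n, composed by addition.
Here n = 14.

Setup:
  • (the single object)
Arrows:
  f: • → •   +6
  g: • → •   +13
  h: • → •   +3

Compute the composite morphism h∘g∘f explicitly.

  0 +6≡6 +13≡5 +3≡8  (mod 14)
⟦path⟧: +8

Answer: +8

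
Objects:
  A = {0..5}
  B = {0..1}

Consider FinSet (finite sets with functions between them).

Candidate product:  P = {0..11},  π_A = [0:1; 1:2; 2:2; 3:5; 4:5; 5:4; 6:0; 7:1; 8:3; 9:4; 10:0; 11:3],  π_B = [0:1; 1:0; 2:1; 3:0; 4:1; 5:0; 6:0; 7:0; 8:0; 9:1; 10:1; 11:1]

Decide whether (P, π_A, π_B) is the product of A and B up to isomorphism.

|A|·|B| = 6·2 = 12;  |P| = 12
Check the pairing map k ↦ (π_A(k), π_B(k)):
  0 : (1,1)
  1 : (2,0)
  2 : (2,1)
  3 : (5,0)
  4 : (5,1)
  5 : (4,0)
  6 : (0,0)
  7 : (1,0)
  8 : (3,0)
  9 : (4,1)
  10 : (0,1)
  11 : (3,1)
distinct pairs in image: 12 / 12 needed
  → bijection onto A×B; projections well-typed.

Answer: VALID PRODUCT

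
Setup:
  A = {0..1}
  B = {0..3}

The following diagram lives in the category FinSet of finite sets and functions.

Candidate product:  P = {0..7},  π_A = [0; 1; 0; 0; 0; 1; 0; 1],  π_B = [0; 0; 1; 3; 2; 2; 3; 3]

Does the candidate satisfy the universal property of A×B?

|A|·|B| = 2·4 = 8;  |P| = 8
Check the pairing map k ↦ (π_A(k), π_B(k)):
  0 -> (0,0)
  1 -> (1,0)
  2 -> (0,1)
  3 -> (0,3)
  4 -> (0,2)
  5 -> (1,2)
  6 -> (0,3)  ✗ repeats pair of k=3
  7 -> (1,3)
distinct pairs in image: 7 / 8 needed
  → (0,3) hit at k=3 and k=6

Answer: NOT A VALID PRODUCT — duplicate pair at indices 6,3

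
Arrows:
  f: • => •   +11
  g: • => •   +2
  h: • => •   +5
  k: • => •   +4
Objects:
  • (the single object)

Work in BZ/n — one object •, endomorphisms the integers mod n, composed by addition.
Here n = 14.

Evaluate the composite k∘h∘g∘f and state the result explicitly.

  0 +11≡11 +2≡13 +5≡4 +4≡8  (mod 14)
composite: +8

Answer: +8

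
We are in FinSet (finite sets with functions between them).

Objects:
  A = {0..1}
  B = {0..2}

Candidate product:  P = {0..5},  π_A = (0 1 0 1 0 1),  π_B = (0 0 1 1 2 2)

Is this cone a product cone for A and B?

|A|·|B| = 2·3 = 6;  |P| = 6
Check the pairing map k ↦ (π_A(k), π_B(k)):
  0 ↦ (0,0)
  1 ↦ (1,0)
  2 ↦ (0,1)
  3 ↦ (1,1)
  4 ↦ (0,2)
  5 ↦ (1,2)
distinct pairs in image: 6 / 6 needed
  → bijection onto A×B; projections well-typed.

Answer: VALID PRODUCT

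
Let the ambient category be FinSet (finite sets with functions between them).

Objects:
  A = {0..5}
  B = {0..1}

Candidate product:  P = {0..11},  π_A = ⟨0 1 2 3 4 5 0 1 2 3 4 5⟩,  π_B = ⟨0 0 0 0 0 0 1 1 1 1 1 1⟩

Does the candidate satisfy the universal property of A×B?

|A|·|B| = 6·2 = 12;  |P| = 12
Check the pairing map k ↦ (π_A(k), π_B(k)):
  0 -> (0,0)
  1 -> (1,0)
  2 -> (2,0)
  3 -> (3,0)
  4 -> (4,0)
  5 -> (5,0)
  6 -> (0,1)
  7 -> (1,1)
  8 -> (2,1)
  9 -> (3,1)
  10 -> (4,1)
  11 -> (5,1)
distinct pairs in image: 12 / 12 needed
  → bijection onto A×B; projections well-typed.

Answer: VALID PRODUCT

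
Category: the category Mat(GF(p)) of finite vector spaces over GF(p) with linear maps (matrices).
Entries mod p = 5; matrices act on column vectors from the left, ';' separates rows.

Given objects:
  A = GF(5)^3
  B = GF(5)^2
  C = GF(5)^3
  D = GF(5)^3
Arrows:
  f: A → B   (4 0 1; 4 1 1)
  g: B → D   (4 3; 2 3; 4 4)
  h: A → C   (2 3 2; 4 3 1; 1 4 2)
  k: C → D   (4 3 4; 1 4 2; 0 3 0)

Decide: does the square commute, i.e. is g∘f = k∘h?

Answer: DOES NOT COMMUTE

Trace:
Path 1 = f;g:
  e0=(1,0,0) f→(4,4) g→(3,0,2)
  e1=(0,1,0) f→(0,1) g→(3,3,4)
  e2=(0,0,1) f→(1,1) g→(2,0,3)
  composite₁ = (3 3 2; 0 3 0; 2 4 3)
Path 2 = h;k:
  e0=(1,0,0) h→(2,4,1) k→(4,0,2)
  e1=(0,1,0) h→(3,3,4) k→(2,3,4)
  e2=(0,0,1) h→(2,1,2) k→(4,0,3)
  composite₂ = (4 2 4; 0 3 0; 2 4 3)
Equal? NO — does not commute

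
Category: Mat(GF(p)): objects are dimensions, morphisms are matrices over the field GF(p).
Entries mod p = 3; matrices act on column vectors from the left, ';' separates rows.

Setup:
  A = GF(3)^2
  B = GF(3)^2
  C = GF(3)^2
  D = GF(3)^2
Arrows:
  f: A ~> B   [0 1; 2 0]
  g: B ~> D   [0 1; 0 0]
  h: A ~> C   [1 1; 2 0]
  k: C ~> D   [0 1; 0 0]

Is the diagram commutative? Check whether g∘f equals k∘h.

Answer: COMMUTES

Work:
Along f;g (path 1):
  e0=⟨1,0⟩ f~>⟨0,2⟩ g~>⟨2,0⟩
  e1=⟨0,1⟩ f~>⟨1,0⟩ g~>⟨0,0⟩
  composite₁ = [2 0; 0 0]
Along h;k (path 2):
  e0=⟨1,0⟩ h~>⟨1,2⟩ k~>⟨2,0⟩
  e1=⟨0,1⟩ h~>⟨1,0⟩ k~>⟨0,0⟩
  composite₂ = [2 0; 0 0]
Equal? same morphism ✓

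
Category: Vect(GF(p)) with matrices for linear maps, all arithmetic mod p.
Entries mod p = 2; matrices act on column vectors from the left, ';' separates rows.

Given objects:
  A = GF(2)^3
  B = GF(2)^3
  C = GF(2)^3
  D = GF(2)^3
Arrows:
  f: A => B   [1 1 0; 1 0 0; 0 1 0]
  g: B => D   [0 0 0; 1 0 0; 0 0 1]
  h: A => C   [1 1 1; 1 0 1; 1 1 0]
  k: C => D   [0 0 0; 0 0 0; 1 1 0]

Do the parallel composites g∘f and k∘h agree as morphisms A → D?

Answer: DOES NOT COMMUTE

Work:
1) trace f;g:
  e0=⟨1,0,0⟩ f=>⟨1,1,0⟩ g=>⟨0,1,0⟩
  e1=⟨0,1,0⟩ f=>⟨1,0,1⟩ g=>⟨0,1,1⟩
  e2=⟨0,0,1⟩ f=>⟨0,0,0⟩ g=>⟨0,0,0⟩
  result₁ = [0 0 0; 1 1 0; 0 1 0]
2) trace h;k:
  e0=⟨1,0,0⟩ h=>⟨1,1,1⟩ k=>⟨0,0,0⟩
  e1=⟨0,1,0⟩ h=>⟨1,0,1⟩ k=>⟨0,0,1⟩
  e2=⟨0,0,1⟩ h=>⟨1,1,0⟩ k=>⟨0,0,0⟩
  result₂ = [0 0 0; 0 0 0; 0 1 0]
Equal? distinct morphisms ✗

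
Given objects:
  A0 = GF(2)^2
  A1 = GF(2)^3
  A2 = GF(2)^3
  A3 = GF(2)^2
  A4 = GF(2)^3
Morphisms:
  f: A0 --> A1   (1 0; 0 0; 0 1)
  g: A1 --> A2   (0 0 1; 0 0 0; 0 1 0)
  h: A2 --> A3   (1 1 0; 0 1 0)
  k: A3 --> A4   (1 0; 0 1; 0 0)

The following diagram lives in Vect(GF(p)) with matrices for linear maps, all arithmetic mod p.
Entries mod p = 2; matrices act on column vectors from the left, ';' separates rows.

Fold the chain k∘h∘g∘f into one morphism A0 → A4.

  e0=[1,0] f-->[1,0,0] g-->[0,0,0] h-->[0,0] k-->[0,0,0]
  e1=[0,1] f-->[0,0,1] g-->[1,0,0] h-->[1,0] k-->[1,0,0]
result: (0 1; 0 0; 0 0)

Answer: (0 1; 0 0; 0 0)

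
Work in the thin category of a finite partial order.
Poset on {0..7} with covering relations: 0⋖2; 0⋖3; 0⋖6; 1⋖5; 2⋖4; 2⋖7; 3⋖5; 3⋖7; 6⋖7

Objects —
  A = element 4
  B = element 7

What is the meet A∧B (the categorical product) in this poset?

Answer: A∧B = 2

Derivation:
Lower bounds of A=4 and B=7: {0,2}
  0 <= 2
  2 <= 2
glb = 2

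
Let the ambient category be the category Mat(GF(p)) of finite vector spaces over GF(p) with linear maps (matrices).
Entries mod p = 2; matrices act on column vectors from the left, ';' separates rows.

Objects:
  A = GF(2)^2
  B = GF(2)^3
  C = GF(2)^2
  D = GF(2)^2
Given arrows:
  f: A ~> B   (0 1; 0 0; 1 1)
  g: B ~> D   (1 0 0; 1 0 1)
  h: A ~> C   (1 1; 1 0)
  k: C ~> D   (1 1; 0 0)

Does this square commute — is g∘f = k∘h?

Answer: DOES NOT COMMUTE

Work:
Along f;g (path 1):
  e0=⟨1,0⟩ f~>⟨0,0,1⟩ g~>⟨0,1⟩
  e1=⟨0,1⟩ f~>⟨1,0,1⟩ g~>⟨1,0⟩
  result₁ = (0 1; 1 0)
Along h;k (path 2):
  e0=⟨1,0⟩ h~>⟨1,1⟩ k~>⟨0,0⟩
  e1=⟨0,1⟩ h~>⟨1,0⟩ k~>⟨1,0⟩
  result₂ = (0 1; 0 0)
Equal? distinct morphisms ✗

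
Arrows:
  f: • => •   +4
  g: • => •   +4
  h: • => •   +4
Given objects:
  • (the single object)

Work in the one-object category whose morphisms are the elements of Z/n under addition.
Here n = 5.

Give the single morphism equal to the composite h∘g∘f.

  0 +4≡4 +4≡3 +4≡2  (mod 5)
result: +2

Answer: +2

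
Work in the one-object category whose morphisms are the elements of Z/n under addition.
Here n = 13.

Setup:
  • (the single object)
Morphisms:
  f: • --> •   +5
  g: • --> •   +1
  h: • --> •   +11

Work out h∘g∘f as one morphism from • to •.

Answer: +4

Trace:
  0 +5≡5 +1≡6 +11≡4  (mod 13)
result: +4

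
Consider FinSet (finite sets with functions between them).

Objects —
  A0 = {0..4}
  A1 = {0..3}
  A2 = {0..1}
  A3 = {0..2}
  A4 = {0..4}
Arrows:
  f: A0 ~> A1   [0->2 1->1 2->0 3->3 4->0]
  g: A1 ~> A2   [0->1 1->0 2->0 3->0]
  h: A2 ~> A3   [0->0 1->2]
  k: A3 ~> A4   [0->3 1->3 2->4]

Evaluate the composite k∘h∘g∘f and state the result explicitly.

  0 f~>2 g~>0 h~>0 k~>3
  1 f~>1 g~>0 h~>0 k~>3
  2 f~>0 g~>1 h~>2 k~>4
  3 f~>3 g~>0 h~>0 k~>3
  4 f~>0 g~>1 h~>2 k~>4
result: [0->3 1->3 2->4 3->3 4->4]

Answer: [0->3 1->3 2->4 3->3 4->4]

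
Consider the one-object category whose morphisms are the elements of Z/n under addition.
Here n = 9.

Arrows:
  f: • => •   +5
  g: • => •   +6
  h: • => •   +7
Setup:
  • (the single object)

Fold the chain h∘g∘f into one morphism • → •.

  0 +5≡5 +6≡2 +7≡0  (mod 9)
result: +0

Answer: +0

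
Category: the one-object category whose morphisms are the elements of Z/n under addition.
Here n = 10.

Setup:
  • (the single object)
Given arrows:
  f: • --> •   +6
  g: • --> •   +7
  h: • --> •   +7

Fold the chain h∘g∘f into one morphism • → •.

Answer: +0

Work:
  0 +6≡6 +7≡3 +7≡0  (mod 10)
⟦path⟧: +0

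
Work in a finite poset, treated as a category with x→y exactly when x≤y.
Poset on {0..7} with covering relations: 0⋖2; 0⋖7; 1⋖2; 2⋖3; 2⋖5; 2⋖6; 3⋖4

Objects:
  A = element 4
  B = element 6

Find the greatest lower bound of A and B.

Answer: A∧B = 2

Work:
Common predecessors of 4,6: {0,1,2}
  0 <= 2
  1 <= 2
  2 <= 2
glb = 2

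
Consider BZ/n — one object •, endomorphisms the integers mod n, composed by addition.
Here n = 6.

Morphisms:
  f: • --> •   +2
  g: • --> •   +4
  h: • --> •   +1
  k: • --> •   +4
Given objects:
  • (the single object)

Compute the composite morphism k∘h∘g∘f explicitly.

Answer: +5

Trace:
  0 +2≡2 +4≡0 +1≡1 +4≡5  (mod 6)
composite: +5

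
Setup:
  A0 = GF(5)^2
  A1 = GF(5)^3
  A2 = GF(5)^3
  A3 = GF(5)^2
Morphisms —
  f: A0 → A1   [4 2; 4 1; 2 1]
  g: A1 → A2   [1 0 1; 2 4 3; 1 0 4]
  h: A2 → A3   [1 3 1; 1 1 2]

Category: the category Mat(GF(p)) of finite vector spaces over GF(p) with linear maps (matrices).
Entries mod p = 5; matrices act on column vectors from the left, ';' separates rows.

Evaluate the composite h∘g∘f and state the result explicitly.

Answer: [3 2; 0 1]

Work:
  e0=[1,0] f→[4,4,2] g→[1,0,2] h→[3,0]
  e1=[0,1] f→[2,1,1] g→[3,1,1] h→[2,1]
composite: [3 2; 0 1]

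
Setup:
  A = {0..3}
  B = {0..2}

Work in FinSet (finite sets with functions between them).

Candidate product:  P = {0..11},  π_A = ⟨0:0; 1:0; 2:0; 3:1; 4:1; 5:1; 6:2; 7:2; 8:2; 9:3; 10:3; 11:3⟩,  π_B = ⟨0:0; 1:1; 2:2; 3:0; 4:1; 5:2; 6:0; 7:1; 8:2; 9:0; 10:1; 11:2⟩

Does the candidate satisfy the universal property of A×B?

Answer: VALID PRODUCT

Trace:
|A|·|B| = 4·3 = 12;  |P| = 12
Check the pairing map k ↦ (π_A(k), π_B(k)):
  0 : (0,0)
  1 : (0,1)
  2 : (0,2)
  3 : (1,0)
  4 : (1,1)
  5 : (1,2)
  6 : (2,0)
  7 : (2,1)
  8 : (2,2)
  9 : (3,0)
  10 : (3,1)
  11 : (3,2)
distinct pairs in image: 12 / 12 needed
  → bijection onto A×B; projections well-typed.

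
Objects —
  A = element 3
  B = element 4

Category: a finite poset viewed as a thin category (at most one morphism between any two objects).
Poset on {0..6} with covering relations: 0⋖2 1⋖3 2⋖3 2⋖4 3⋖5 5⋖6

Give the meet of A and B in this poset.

Answer: A∧B = 2

Work:
Lower bounds of A=3 and B=4: {0,2}
  0 <= 2
  2 <= 2
glb = 2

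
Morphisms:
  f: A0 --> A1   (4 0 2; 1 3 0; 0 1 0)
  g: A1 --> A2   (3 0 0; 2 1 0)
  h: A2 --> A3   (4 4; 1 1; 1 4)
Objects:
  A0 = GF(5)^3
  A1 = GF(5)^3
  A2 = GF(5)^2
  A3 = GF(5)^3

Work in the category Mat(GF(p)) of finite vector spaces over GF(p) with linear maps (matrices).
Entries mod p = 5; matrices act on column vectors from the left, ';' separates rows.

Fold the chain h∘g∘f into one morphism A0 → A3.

Answer: (4 2 0; 1 3 0; 3 2 2)

Work:
  e0=(1,0,0) f-->(4,1,0) g-->(2,4) h-->(4,1,3)
  e1=(0,1,0) f-->(0,3,1) g-->(0,3) h-->(2,3,2)
  e2=(0,0,1) f-->(2,0,0) g-->(1,4) h-->(0,0,2)
composite: (4 2 0; 1 3 0; 3 2 2)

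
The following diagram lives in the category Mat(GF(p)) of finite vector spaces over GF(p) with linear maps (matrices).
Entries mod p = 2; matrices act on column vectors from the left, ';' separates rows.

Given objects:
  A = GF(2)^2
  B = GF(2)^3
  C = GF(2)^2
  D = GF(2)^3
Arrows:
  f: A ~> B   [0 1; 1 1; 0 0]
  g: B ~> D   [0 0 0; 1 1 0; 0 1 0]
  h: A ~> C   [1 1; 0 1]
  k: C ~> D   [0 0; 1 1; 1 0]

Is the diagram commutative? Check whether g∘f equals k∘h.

Answer: COMMUTES

Derivation:
1) trace f;g:
  e0=⟨1,0⟩ f~>⟨0,1,0⟩ g~>⟨0,1,1⟩
  e1=⟨0,1⟩ f~>⟨1,1,0⟩ g~>⟨0,0,1⟩
  composite₁ = [0 0; 1 0; 1 1]
2) trace h;k:
  e0=⟨1,0⟩ h~>⟨1,0⟩ k~>⟨0,1,1⟩
  e1=⟨0,1⟩ h~>⟨1,1⟩ k~>⟨0,0,1⟩
  composite₂ = [0 0; 1 0; 1 1]
Equal? YES — commutes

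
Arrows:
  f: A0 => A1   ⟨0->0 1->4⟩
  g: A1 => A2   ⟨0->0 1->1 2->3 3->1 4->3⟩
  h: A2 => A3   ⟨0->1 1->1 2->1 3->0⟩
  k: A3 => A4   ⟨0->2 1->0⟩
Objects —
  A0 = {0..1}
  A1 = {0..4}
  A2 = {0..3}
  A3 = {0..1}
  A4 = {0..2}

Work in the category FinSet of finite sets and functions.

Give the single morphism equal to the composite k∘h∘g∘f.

  0 f=>0 g=>0 h=>1 k=>0
  1 f=>4 g=>3 h=>0 k=>2
⟦path⟧: ⟨0->0 1->2⟩

Answer: ⟨0->0 1->2⟩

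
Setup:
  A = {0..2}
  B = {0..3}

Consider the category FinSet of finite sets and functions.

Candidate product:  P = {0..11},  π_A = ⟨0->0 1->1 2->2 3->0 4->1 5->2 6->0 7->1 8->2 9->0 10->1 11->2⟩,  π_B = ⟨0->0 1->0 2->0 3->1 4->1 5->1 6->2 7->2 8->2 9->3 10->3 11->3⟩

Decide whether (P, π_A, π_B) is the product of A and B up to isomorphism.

Answer: VALID PRODUCT

Trace:
|A|·|B| = 3·4 = 12;  |P| = 12
Check the pairing map k ↦ (π_A(k), π_B(k)):
  0 -> (0,0)
  1 -> (1,0)
  2 -> (2,0)
  3 -> (0,1)
  4 -> (1,1)
  5 -> (2,1)
  6 -> (0,2)
  7 -> (1,2)
  8 -> (2,2)
  9 -> (0,3)
  10 -> (1,3)
  11 -> (2,3)
distinct pairs in image: 12 / 12 needed
  → bijection onto A×B; projections well-typed.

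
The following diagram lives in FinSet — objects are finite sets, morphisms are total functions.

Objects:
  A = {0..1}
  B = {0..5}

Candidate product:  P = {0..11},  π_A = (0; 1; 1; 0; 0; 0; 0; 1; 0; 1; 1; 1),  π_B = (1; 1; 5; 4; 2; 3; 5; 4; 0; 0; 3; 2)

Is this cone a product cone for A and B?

|A|·|B| = 2·6 = 12;  |P| = 12
Check the pairing map k ↦ (π_A(k), π_B(k)):
  0 ↦ (0,1)
  1 ↦ (1,1)
  2 ↦ (1,5)
  3 ↦ (0,4)
  4 ↦ (0,2)
  5 ↦ (0,3)
  6 ↦ (0,5)
  7 ↦ (1,4)
  8 ↦ (0,0)
  9 ↦ (1,0)
  10 ↦ (1,3)
  11 ↦ (1,2)
distinct pairs in image: 12 / 12 needed
  → bijection onto A×B; projections well-typed.

Answer: VALID PRODUCT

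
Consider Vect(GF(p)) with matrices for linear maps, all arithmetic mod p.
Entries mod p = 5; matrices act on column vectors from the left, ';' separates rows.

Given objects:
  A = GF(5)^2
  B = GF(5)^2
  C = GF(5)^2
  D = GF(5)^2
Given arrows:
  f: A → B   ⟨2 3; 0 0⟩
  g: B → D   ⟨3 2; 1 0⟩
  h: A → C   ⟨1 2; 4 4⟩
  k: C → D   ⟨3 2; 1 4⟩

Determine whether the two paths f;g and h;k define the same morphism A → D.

Answer: COMMUTES

Work:
1) trace f;g:
  e0=⟨1,0⟩ f→⟨2,0⟩ g→⟨1,2⟩
  e1=⟨0,1⟩ f→⟨3,0⟩ g→⟨4,3⟩
  ⟦path⟧₁ = ⟨1 4; 2 3⟩
2) trace h;k:
  e0=⟨1,0⟩ h→⟨1,4⟩ k→⟨1,2⟩
  e1=⟨0,1⟩ h→⟨2,4⟩ k→⟨4,3⟩
  ⟦path⟧₂ = ⟨1 4; 2 3⟩
Equal? same morphism ✓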